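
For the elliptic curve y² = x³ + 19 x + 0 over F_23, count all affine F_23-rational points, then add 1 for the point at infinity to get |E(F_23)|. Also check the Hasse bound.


Affine points = {(0, 0), (2, 0), (4, 5), (4, 18), (5, 6), (5, 17), (6, 10), (6, 13), (7, 4), (7, 19), (9, 7), (9, 16), (12, 1), (12, 22), (13, 11), (13, 12), (15, 7), (15, 16), (20, 10), (20, 13), (21, 0), (22, 7), (22, 16)}; affine count = 23; |E(F_23)| = 24.

Discriminant check: Δ ∝ 4a³ + 27b² = 4·19³ + 27·0² = 4·6859 + 27·0 ≡ 20 (mod 23). Nonzero ⇒ E is nonsingular.
For each x ∈ F_23, compute rhs = x³ + 19·x + 0 mod 23, then count y ∈ F_23 with y² ≡ rhs.
  x = 0: rhs = 0, matching y values: 0 (1 points).
  x = 1: rhs = 20, matching y values: none (0 points).
  x = 2: rhs = 0, matching y values: 0 (1 points).
  x = 3: rhs = 15, matching y values: none (0 points).
  x = 4: rhs = 2, matching y values: 5, 18 (2 points).
  x = 5: rhs = 13, matching y values: 6, 17 (2 points).
  x = 6: rhs = 8, matching y values: 10, 13 (2 points).
  x = 7: rhs = 16, matching y values: 4, 19 (2 points).
  x = 8: rhs = 20, matching y values: none (0 points).
  x = 9: rhs = 3, matching y values: 7, 16 (2 points).
  x = 10: rhs = 17, matching y values: none (0 points).
  x = 11: rhs = 22, matching y values: none (0 points).
  x = 12: rhs = 1, matching y values: 1, 22 (2 points).
  x = 13: rhs = 6, matching y values: 11, 12 (2 points).
  x = 14: rhs = 20, matching y values: none (0 points).
  x = 15: rhs = 3, matching y values: 7, 16 (2 points).
  x = 16: rhs = 7, matching y values: none (0 points).
  x = 17: rhs = 15, matching y values: none (0 points).
  x = 18: rhs = 10, matching y values: none (0 points).
  x = 19: rhs = 21, matching y values: none (0 points).
  x = 20: rhs = 8, matching y values: 10, 13 (2 points).
  x = 21: rhs = 0, matching y values: 0 (1 points).
  x = 22: rhs = 3, matching y values: 7, 16 (2 points).
Total affine count: 23.
Full point count |E(F_23)| = 23 + 1 = 24.
Hasse bound: |24 − (23+1)| = |0| = 0 ≤ 2√23 ≈ 9.5917 ✓.


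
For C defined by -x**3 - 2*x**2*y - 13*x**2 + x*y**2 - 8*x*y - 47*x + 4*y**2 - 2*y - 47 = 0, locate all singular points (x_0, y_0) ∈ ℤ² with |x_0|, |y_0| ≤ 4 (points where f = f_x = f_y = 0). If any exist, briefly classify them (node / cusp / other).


Singular points: {(-3, -2)}; classification: cusp.

Compute partial derivatives:
  f_x = -3*x**2 - 4*x*y - 26*x + y**2 - 8*y - 47.
  f_y = -2*x**2 + 2*x*y - 8*x + 8*y - 2.
Scan x_0 ∈ {−4, ..., 4}. For each x_0, f_y(x_0, y) is a polynomial in y; find its integer roots y ∈ {−4, ..., 4}, then test f_x and f at those candidates.
  x = -4: f_y(-4, y) = -2; no integer root y with |y| ≤ 4.
  x = -3: f_y(-3, y) = 2*y + 4; vanishes at y ∈ {-2}. (-3, -2): f_x = 0, f = 0 — SINGULAR.
  x = -2: f_y(-2, y) = 4*y + 6; no integer root y with |y| ≤ 4.
  x = -1: f_y(-1, y) = 6*y + 4; no integer root y with |y| ≤ 4.
  x = 0: f_y(0, y) = 8*y - 2; no integer root y with |y| ≤ 4.
  x = 1: f_y(1, y) = 10*y - 12; no integer root y with |y| ≤ 4.
  x = 2: f_y(2, y) = 12*y - 26; no integer root y with |y| ≤ 4.
  x = 3: f_y(3, y) = 14*y - 44; no integer root y with |y| ≤ 4.
  x = 4: f_y(4, y) = 16*y - 66; no integer root y with |y| ≤ 4.
Only singular point on the grid: (-3, -2).
Classify: substitute x = -3 + u, y = -2 + v and expand: f = -u**3 - 2*u**2*v + u*v**2 + v**2.
No constant or linear terms (consistent with a singular point). Quadratic part: v**2. Cubic part: -u**3 - 2*u**2*v + u*v**2.
The quadratic part v**2 is a perfect square, so there is a single (double) tangent line v = 0, i.e. y = -2. Restricting the cubic part to that line (v = 0) leaves -u**3 ≠ 0, so f is not divisible by v and the branch is v² ≈ u**3 to lowest order — this is a cusp.
Classification: cusp.


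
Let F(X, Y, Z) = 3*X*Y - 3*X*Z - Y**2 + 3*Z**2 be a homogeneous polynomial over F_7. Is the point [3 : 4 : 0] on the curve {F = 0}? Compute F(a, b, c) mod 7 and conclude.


F(3,4,0) ≡ 6 (mod 7); P is NOT on the curve.

Evaluate F(3, 4, 0) term-by-term (mod 7).
  3*X*Y ↦ 3·3·4·1 = 36
  -3*X*Z ↦ -3·3·1·0 = 0
  -Y**2 ↦ -1·1·16·1 = -16
  3*Z**2 ↦ 3·1·1·0 = 0
Sum: F(3, 4, 0) = (36) + (0) + (-16) + (0) = 20.
Reducing mod 7: 20 ≡ 6 (mod 7).
Since F(a, b, c) ≡ 6 ≠ 0 (mod 7), P does NOT lie on the curve.


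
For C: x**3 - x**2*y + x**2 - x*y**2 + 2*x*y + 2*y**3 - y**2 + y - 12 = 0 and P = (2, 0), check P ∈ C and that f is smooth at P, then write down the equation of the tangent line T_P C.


Tangent line at P: 16*x + y - 32 = 0.

Step 1: f(2, 0) = 0, so P lies on C.
Step 2: partial derivatives
  f_x(x, y) = 3*x**2 - 2*x*y + 2*x - y**2 + 2*y, f_y(x, y) = -x**2 - 2*x*y + 2*x + 6*y**2 - 2*y + 1.
  f_x(P) = 16, f_y(P) = 1 (gradient nonzero, so P is smooth).
Step 3: tangent line at P: 16·(x − 2) + 1·(y − 0) = 0.
Expanding: 16*x + y - 32 = 0.


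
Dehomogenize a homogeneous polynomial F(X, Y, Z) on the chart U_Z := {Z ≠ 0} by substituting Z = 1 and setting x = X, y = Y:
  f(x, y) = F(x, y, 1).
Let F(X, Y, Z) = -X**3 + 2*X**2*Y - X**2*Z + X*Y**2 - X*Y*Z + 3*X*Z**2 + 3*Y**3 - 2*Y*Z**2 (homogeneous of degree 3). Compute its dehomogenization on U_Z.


f(x, y) = -x**3 + 2*x**2*y - x**2 + x*y**2 - x*y + 3*x + 3*y**3 - 2*y

On U_Z we set Z = 1. Each monomial c·X^i·Y^j·Z^k in F becomes c·x^i·y^j·1^k = c·x^i·y^j.
Substituting Z = 1: F(X, Y, 1) = -x**3 + 2*x**2*y - x**2 + x*y**2 - x*y + 3*x + 3*y**3 - 2*y.
Note: deg(f) ≤ deg(F) = 3; strict inequality happens when F is divisible by Z (lost terms).


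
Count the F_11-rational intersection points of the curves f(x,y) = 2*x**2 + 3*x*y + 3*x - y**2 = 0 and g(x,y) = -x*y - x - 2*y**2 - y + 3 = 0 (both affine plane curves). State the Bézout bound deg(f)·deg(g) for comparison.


Common zeros: ∅; count = 0; Bézout bound = 4.

deg(f) = 2, deg(g) = 2, so Bézout bound = 4.
Scan x ∈ F_11. For each x, list the y ∈ F_11 with f(x, y) ≡ 0 and those with g(x, y) ≡ 0 (mod 11); the common zeros in that column are the intersection.
  x = 0: f ≡ 0 at y ∈ {0}; g ≡ 0 at y ∈ {1, 4}; common: ∅.
  x = 1: f ≡ 0 at y ∈ ∅; g ≡ 0 at y ∈ {3, 7}; common: ∅.
  x = 2: f ≡ 0 at y ∈ {2, 4}; g ≡ 0 at y ∈ ∅; common: ∅.
  x = 3: f ≡ 0 at y ∈ ∅; g ≡ 0 at y ∈ {0, 9}; common: ∅.
  x = 4: f ≡ 0 at y ∈ {0, 1}; g ≡ 0 at y ∈ ∅; common: ∅.
  x = 5: f ≡ 0 at y ∈ {7, 8}; g ≡ 0 at y ∈ {2, 6}; common: ∅.
  x = 6: f ≡ 0 at y ∈ ∅; g ≡ 0 at y ∈ {5, 8}; common: ∅.
  x = 7: f ≡ 0 at y ∈ {4, 6}; g ≡ 0 at y ∈ ∅; common: ∅.
  x = 8: f ≡ 0 at y ∈ ∅; g ≡ 0 at y ∈ ∅; common: ∅.
  x = 9: f ≡ 0 at y ∈ {8}; g ≡ 0 at y ∈ ∅; common: ∅.
  x = 10: f ≡ 0 at y ∈ {2, 6}; g ≡ 0 at y ∈ ∅; common: ∅.
Collecting: common zeros = ∅, so the count is 0.
Comparison with the Bézout bound: 0 ≤ 4 = deg(f)·deg(g), as expected for curves with no common component (the affine F_11-count falls short of the bound because intersections may lie at infinity, over extension fields, or carry multiplicity).


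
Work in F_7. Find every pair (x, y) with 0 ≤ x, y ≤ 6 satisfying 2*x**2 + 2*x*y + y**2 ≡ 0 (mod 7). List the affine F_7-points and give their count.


Affine F_7-points: {(0, 0)}; count = 1.

For each of the 49 pairs (x, y) ∈ F_7², evaluate f(x, y) mod 7. Record the zeros.
  x = 0: [0↦0, 1↦1, 2↦4, 3↦2, 4↦2, 5↦4, 6↦1]  zeros at y ∈ {0}
  x = 1: [0↦2, 1↦5, 2↦3, 3↦3, 4↦5, 5↦2, 6↦1]  zeros at y ∈ ∅
  x = 2: [0↦1, 1↦6, 2↦6, 3↦1, 4↦5, 5↦4, 6↦5]  zeros at y ∈ ∅
  x = 3: [0↦4, 1↦4, 2↦6, 3↦3, 4↦2, 5↦3, 6↦6]  zeros at y ∈ ∅
  x = 4: [0↦4, 1↦6, 2↦3, 3↦2, 4↦3, 5↦6, 6↦4]  zeros at y ∈ ∅
  x = 5: [0↦1, 1↦5, 2↦4, 3↦5, 4↦1, 5↦6, 6↦6]  zeros at y ∈ ∅
  x = 6: [0↦2, 1↦1, 2↦2, 3↦5, 4↦3, 5↦3, 6↦5]  zeros at y ∈ ∅
Collecting zeros: affine points = {(0, 0)}.
Total count |C(F_7)_aff| = 1.


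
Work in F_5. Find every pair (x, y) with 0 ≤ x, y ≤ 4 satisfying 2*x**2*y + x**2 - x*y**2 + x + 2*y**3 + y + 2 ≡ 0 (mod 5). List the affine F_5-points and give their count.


Affine F_5-points: {(0, 1), (0, 2), (2, 4), (3, 4)}; count = 4.

For each of the 25 pairs (x, y) ∈ F_5², evaluate f(x, y) mod 5. Record the zeros.
  x = 0: [0↦2, 1↦0, 2↦0, 3↦4, 4↦4]  zeros at y ∈ {1, 2}
  x = 1: [0↦4, 1↦3, 2↦2, 3↦3, 4↦3]  zeros at y ∈ ∅
  x = 2: [0↦3, 1↦2, 2↦4, 3↦1, 4↦0]  zeros at y ∈ {4}
  x = 3: [0↦4, 1↦2, 2↦1, 3↦3, 4↦0]  zeros at y ∈ {4}
  x = 4: [0↦2, 1↦3, 2↦3, 3↦4, 4↦3]  zeros at y ∈ ∅
Collecting zeros: affine points = {(0, 1), (0, 2), (2, 4), (3, 4)}.
Total count |C(F_5)_aff| = 4.


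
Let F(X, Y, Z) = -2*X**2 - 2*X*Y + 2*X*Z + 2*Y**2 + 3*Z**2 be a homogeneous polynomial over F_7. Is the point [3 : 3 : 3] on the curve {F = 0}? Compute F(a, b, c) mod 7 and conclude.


F(3,3,3) ≡ 6 (mod 7); P is NOT on the curve.

Evaluate F(3, 3, 3) term-by-term (mod 7).
  -2*X**2 ↦ -2·9·1·1 = -18
  -2*X*Y ↦ -2·3·3·1 = -18
  2*X*Z ↦ 2·3·1·3 = 18
  2*Y**2 ↦ 2·1·9·1 = 18
  3*Z**2 ↦ 3·1·1·9 = 27
Sum: F(3, 3, 3) = (-18) + (-18) + (18) + (18) + (27) = 27.
Reducing mod 7: 27 ≡ 6 (mod 7).
Since F(a, b, c) ≡ 6 ≠ 0 (mod 7), P does NOT lie on the curve.


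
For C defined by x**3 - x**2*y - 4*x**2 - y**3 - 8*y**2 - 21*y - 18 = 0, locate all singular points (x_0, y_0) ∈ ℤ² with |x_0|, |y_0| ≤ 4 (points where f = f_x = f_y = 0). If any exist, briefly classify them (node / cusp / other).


Singular points: {(0, -3)}; classification: node.

Compute partial derivatives:
  f_x = 3*x**2 - 2*x*y - 8*x.
  f_y = -x**2 - 3*y**2 - 16*y - 21.
Scan x_0 ∈ {−4, ..., 4}. For each x_0, f_y(x_0, y) is a polynomial in y; find its integer roots y ∈ {−4, ..., 4}, then test f_x and f at those candidates.
  x = -4: f_y(-4, y) = -3*y**2 - 16*y - 37; no integer root y with |y| ≤ 4.
  x = -3: f_y(-3, y) = -3*y**2 - 16*y - 30; no integer root y with |y| ≤ 4.
  x = -2: f_y(-2, y) = -3*y**2 - 16*y - 25; no integer root y with |y| ≤ 4.
  x = -1: f_y(-1, y) = -3*y**2 - 16*y - 22; no integer root y with |y| ≤ 4.
  x = 0: f_y(0, y) = -3*y**2 - 16*y - 21; vanishes at y ∈ {-3}. (0, -3): f_x = 0, f = 0 — SINGULAR.
  x = 1: f_y(1, y) = -3*y**2 - 16*y - 22; no integer root y with |y| ≤ 4.
  x = 2: f_y(2, y) = -3*y**2 - 16*y - 25; no integer root y with |y| ≤ 4.
  x = 3: f_y(3, y) = -3*y**2 - 16*y - 30; no integer root y with |y| ≤ 4.
  x = 4: f_y(4, y) = -3*y**2 - 16*y - 37; no integer root y with |y| ≤ 4.
Only singular point on the grid: (0, -3).
Classify: substitute x = 0 + u, y = -3 + v and expand: f = u**3 - u**2*v - u**2 - v**3 + v**2.
No constant or linear terms (consistent with a singular point). Quadratic part: -u**2 + v**2. Cubic part: u**3 - u**2*v - v**3.
The quadratic part v**2 - u**2 = (v − u)(v + u) splits into two distinct linear factors, so there are two distinct tangent lines y − -3 = ±(x − 0) — this is a node (ordinary double point).
Classification: node.


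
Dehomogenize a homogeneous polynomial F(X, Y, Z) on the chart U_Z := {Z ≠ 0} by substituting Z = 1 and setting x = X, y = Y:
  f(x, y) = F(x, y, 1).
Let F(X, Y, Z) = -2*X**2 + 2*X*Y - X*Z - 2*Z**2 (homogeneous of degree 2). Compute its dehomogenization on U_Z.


f(x, y) = -2*x**2 + 2*x*y - x - 2

On U_Z we set Z = 1. Each monomial c·X^i·Y^j·Z^k in F becomes c·x^i·y^j·1^k = c·x^i·y^j.
Substituting Z = 1: F(X, Y, 1) = -2*x**2 + 2*x*y - x - 2.
Note: deg(f) ≤ deg(F) = 2; strict inequality happens when F is divisible by Z (lost terms).


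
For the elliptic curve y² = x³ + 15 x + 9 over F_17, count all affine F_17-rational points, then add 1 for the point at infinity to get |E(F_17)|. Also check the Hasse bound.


Affine points = {(0, 3), (0, 14), (1, 5), (1, 12), (2, 8), (2, 9), (3, 8), (3, 9), (6, 3), (6, 14), (7, 7), (7, 10), (11, 3), (11, 14), (12, 8), (12, 9), (13, 2), (13, 15)}; affine count = 18; |E(F_17)| = 19.

Discriminant check: Δ ∝ 4a³ + 27b² = 4·15³ + 27·9² = 4·3375 + 27·81 ≡ 13 (mod 17). Nonzero ⇒ E is nonsingular.
For each x ∈ F_17, compute rhs = x³ + 15·x + 9 mod 17, then count y ∈ F_17 with y² ≡ rhs.
  x = 0: rhs = 9, matching y values: 3, 14 (2 points).
  x = 1: rhs = 8, matching y values: 5, 12 (2 points).
  x = 2: rhs = 13, matching y values: 8, 9 (2 points).
  x = 3: rhs = 13, matching y values: 8, 9 (2 points).
  x = 4: rhs = 14, matching y values: none (0 points).
  x = 5: rhs = 5, matching y values: none (0 points).
  x = 6: rhs = 9, matching y values: 3, 14 (2 points).
  x = 7: rhs = 15, matching y values: 7, 10 (2 points).
  x = 8: rhs = 12, matching y values: none (0 points).
  x = 9: rhs = 6, matching y values: none (0 points).
  x = 10: rhs = 3, matching y values: none (0 points).
  x = 11: rhs = 9, matching y values: 3, 14 (2 points).
  x = 12: rhs = 13, matching y values: 8, 9 (2 points).
  x = 13: rhs = 4, matching y values: 2, 15 (2 points).
  x = 14: rhs = 5, matching y values: none (0 points).
  x = 15: rhs = 5, matching y values: none (0 points).
  x = 16: rhs = 10, matching y values: none (0 points).
Total affine count: 18.
Full point count |E(F_17)| = 18 + 1 = 19.
Hasse bound: |19 − (17+1)| = |1| = 1 ≤ 2√17 ≈ 8.2462 ✓.


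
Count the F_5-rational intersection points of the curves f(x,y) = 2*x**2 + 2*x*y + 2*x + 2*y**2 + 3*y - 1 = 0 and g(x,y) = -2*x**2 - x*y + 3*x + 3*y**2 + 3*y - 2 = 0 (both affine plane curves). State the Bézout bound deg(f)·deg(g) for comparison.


Common zeros: {(1, 4), (2, 1)}; count = 2; Bézout bound = 4.

deg(f) = 2, deg(g) = 2, so Bézout bound = 4.
Scan x ∈ F_5. For each x, list the y ∈ F_5 with f(x, y) ≡ 0 and those with g(x, y) ≡ 0 (mod 5); the common zeros in that column are the intersection.
  x = 0: f ≡ 0 at y ∈ ∅; g ≡ 0 at y ∈ ∅; common: ∅.
  x = 1: f ≡ 0 at y ∈ {1, 4}; g ≡ 0 at y ∈ {2, 4}; common: {4}.
  x = 2: f ≡ 0 at y ∈ {1, 3}; g ≡ 0 at y ∈ {1, 2}; common: {1}.
  x = 3: f ≡ 0 at y ∈ ∅; g ≡ 0 at y ∈ ∅; common: ∅.
  x = 4: f ≡ 0 at y ∈ {3, 4}; g ≡ 0 at y ∈ {1}; common: ∅.
Collecting: common zeros = {(1, 4), (2, 1)}, so the count is 2.
Comparison with the Bézout bound: 2 ≤ 4 = deg(f)·deg(g), as expected for curves with no common component (the affine F_5-count falls short of the bound because intersections may lie at infinity, over extension fields, or carry multiplicity).


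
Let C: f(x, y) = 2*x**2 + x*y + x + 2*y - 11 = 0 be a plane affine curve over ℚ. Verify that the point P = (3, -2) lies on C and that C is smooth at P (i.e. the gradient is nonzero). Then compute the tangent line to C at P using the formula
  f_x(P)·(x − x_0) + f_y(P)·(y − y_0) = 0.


Tangent line at P: 11*x + 5*y - 23 = 0.

Step 1: f(3, -2) = 0, so P lies on C.
Step 2: partial derivatives
  f_x(x, y) = 4*x + y + 1, f_y(x, y) = x + 2.
  f_x(P) = 11, f_y(P) = 5 (gradient nonzero, so P is smooth).
Step 3: tangent line at P: 11·(x − 3) + 5·(y − -2) = 0.
Expanding: 11*x + 5*y - 23 = 0.


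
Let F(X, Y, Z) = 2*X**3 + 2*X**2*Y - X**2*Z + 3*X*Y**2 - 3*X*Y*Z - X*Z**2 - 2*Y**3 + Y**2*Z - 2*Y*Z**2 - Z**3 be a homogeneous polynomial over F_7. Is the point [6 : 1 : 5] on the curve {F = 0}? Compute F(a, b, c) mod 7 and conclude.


F(6,1,5) ≡ 0 (mod 7); P is on the curve.

Evaluate F(6, 1, 5) term-by-term (mod 7).
  2*X**3 ↦ 2·216·1·1 = 432
  2*X**2*Y ↦ 2·36·1·1 = 72
  -X**2*Z ↦ -1·36·1·5 = -180
  3*X*Y**2 ↦ 3·6·1·1 = 18
  -3*X*Y*Z ↦ -3·6·1·5 = -90
  -X*Z**2 ↦ -1·6·1·25 = -150
  -2*Y**3 ↦ -2·1·1·1 = -2
  Y**2*Z ↦ 1·1·1·5 = 5
  -2*Y*Z**2 ↦ -2·1·1·25 = -50
  -Z**3 ↦ -1·1·1·125 = -125
Sum: F(6, 1, 5) = (432) + (72) + (-180) + (18) + (-90) + (-150) + (-2) + (5) + (-50) + (-125) = -70.
Reducing mod 7: -70 ≡ 0 (mod 7).
Since F(a, b, c) ≡ 0 (mod 7), P lies on the curve.


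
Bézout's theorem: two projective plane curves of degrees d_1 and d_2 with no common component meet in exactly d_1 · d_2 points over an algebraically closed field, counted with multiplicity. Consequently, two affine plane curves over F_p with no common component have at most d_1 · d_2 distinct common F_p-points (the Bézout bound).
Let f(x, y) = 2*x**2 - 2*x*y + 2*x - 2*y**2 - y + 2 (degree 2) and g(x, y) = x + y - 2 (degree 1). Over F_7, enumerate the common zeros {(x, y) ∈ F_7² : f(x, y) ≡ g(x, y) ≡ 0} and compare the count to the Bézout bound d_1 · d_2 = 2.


Common zeros: {(2, 0), (5, 4)}; count = 2; Bézout bound = 2.

deg(f) = 2, deg(g) = 1, so Bézout bound = 2.
Scan x ∈ F_7. For each x, list the y ∈ F_7 with f(x, y) ≡ 0 and those with g(x, y) ≡ 0 (mod 7); the common zeros in that column are the intersection.
  x = 0: f ≡ 0 at y ∈ ∅; g ≡ 0 at y ∈ {2}; common: ∅.
  x = 1: f ≡ 0 at y ∈ {3, 6}; g ≡ 0 at y ∈ {1}; common: ∅.
  x = 2: f ≡ 0 at y ∈ {0, 1}; g ≡ 0 at y ∈ {0}; common: {0}.
  x = 3: f ≡ 0 at y ∈ ∅; g ≡ 0 at y ∈ {6}; common: ∅.
  x = 4: f ≡ 0 at y ∈ {0, 6}; g ≡ 0 at y ∈ {5}; common: ∅.
  x = 5: f ≡ 0 at y ∈ {1, 4}; g ≡ 0 at y ∈ {4}; common: {4}.
  x = 6: f ≡ 0 at y ∈ ∅; g ≡ 0 at y ∈ {3}; common: ∅.
Collecting: common zeros = {(2, 0), (5, 4)}, so the count is 2.
Comparison with the Bézout bound: 2 ≤ 2 = deg(f)·deg(g), as expected for curves with no common component (the bound is attained).


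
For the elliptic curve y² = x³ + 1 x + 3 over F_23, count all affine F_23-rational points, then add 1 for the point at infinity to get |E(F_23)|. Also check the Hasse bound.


Affine points = {(0, 7), (0, 16), (2, 6), (2, 17), (4, 5), (4, 18), (5, 8), (5, 15), (6, 8), (6, 15), (7, 10), (7, 13), (10, 1), (10, 22), (12, 8), (12, 15), (14, 1), (14, 22), (15, 9), (15, 14), (19, 2), (19, 21), (21, 4), (21, 19), (22, 1), (22, 22)}; affine count = 26; |E(F_23)| = 27.

Discriminant check: Δ ∝ 4a³ + 27b² = 4·1³ + 27·3² = 4·1 + 27·9 ≡ 17 (mod 23). Nonzero ⇒ E is nonsingular.
For each x ∈ F_23, compute rhs = x³ + 1·x + 3 mod 23, then count y ∈ F_23 with y² ≡ rhs.
  x = 0: rhs = 3, matching y values: 7, 16 (2 points).
  x = 1: rhs = 5, matching y values: none (0 points).
  x = 2: rhs = 13, matching y values: 6, 17 (2 points).
  x = 3: rhs = 10, matching y values: none (0 points).
  x = 4: rhs = 2, matching y values: 5, 18 (2 points).
  x = 5: rhs = 18, matching y values: 8, 15 (2 points).
  x = 6: rhs = 18, matching y values: 8, 15 (2 points).
  x = 7: rhs = 8, matching y values: 10, 13 (2 points).
  x = 8: rhs = 17, matching y values: none (0 points).
  x = 9: rhs = 5, matching y values: none (0 points).
  x = 10: rhs = 1, matching y values: 1, 22 (2 points).
  x = 11: rhs = 11, matching y values: none (0 points).
  x = 12: rhs = 18, matching y values: 8, 15 (2 points).
  x = 13: rhs = 5, matching y values: none (0 points).
  x = 14: rhs = 1, matching y values: 1, 22 (2 points).
  x = 15: rhs = 12, matching y values: 9, 14 (2 points).
  x = 16: rhs = 21, matching y values: none (0 points).
  x = 17: rhs = 11, matching y values: none (0 points).
  x = 18: rhs = 11, matching y values: none (0 points).
  x = 19: rhs = 4, matching y values: 2, 21 (2 points).
  x = 20: rhs = 19, matching y values: none (0 points).
  x = 21: rhs = 16, matching y values: 4, 19 (2 points).
  x = 22: rhs = 1, matching y values: 1, 22 (2 points).
Total affine count: 26.
Full point count |E(F_23)| = 26 + 1 = 27.
Hasse bound: |27 − (23+1)| = |3| = 3 ≤ 2√23 ≈ 9.5917 ✓.


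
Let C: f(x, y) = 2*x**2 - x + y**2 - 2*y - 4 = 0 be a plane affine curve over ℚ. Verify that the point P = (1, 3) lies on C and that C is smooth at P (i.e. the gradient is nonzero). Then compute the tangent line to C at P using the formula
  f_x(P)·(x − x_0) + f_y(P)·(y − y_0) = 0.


Tangent line at P: 3*x + 4*y - 15 = 0.

Step 1: f(1, 3) = 0, so P lies on C.
Step 2: partial derivatives
  f_x(x, y) = 4*x - 1, f_y(x, y) = 2*y - 2.
  f_x(P) = 3, f_y(P) = 4 (gradient nonzero, so P is smooth).
Step 3: tangent line at P: 3·(x − 1) + 4·(y − 3) = 0.
Expanding: 3*x + 4*y - 15 = 0.


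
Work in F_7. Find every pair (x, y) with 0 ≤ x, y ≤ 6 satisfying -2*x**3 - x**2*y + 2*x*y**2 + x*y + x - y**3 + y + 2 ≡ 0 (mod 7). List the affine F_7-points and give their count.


Affine F_7-points: {(2, 5), (3, 0), (3, 1), (3, 5), (4, 1)}; count = 5.

For each of the 49 pairs (x, y) ∈ F_7², evaluate f(x, y) mod 7. Record the zeros.
  x = 0: [0↦2, 1↦2, 2↦3, 3↦6, 4↦5, 5↦1, 6↦2]  zeros at y ∈ ∅
  x = 1: [0↦1, 1↦3, 2↦3, 3↦2, 4↦1, 5↦1, 6↦3]  zeros at y ∈ ∅
  x = 2: [0↦2, 1↦4, 2↦1, 3↦1, 4↦5, 5↦0, 6↦1]  zeros at y ∈ {5}
  x = 3: [0↦0, 1↦0, 2↦6, 3↦5, 4↦5, 5↦0, 6↦5]  zeros at y ∈ {0, 1, 5}
  x = 4: [0↦4, 1↦0, 2↦6, 3↦2, 4↦3, 5↦3, 6↦3]  zeros at y ∈ {1}
  x = 5: [0↦2, 1↦6, 2↦3, 3↦1, 4↦1, 5↦4, 6↦4]  zeros at y ∈ ∅
  x = 6: [0↦3, 1↦6, 2↦6, 3↦4, 4↦1, 5↦5, 6↦3]  zeros at y ∈ ∅
Collecting zeros: affine points = {(2, 5), (3, 0), (3, 1), (3, 5), (4, 1)}.
Total count |C(F_7)_aff| = 5.


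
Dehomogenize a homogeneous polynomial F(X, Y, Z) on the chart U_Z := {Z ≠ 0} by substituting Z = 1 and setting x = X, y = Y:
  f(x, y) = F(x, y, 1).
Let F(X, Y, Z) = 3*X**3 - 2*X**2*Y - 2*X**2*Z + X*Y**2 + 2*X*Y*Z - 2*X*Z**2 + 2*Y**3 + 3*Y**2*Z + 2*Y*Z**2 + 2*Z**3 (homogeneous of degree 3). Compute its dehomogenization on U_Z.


f(x, y) = 3*x**3 - 2*x**2*y - 2*x**2 + x*y**2 + 2*x*y - 2*x + 2*y**3 + 3*y**2 + 2*y + 2

On U_Z we set Z = 1. Each monomial c·X^i·Y^j·Z^k in F becomes c·x^i·y^j·1^k = c·x^i·y^j.
Substituting Z = 1: F(X, Y, 1) = 3*x**3 - 2*x**2*y - 2*x**2 + x*y**2 + 2*x*y - 2*x + 2*y**3 + 3*y**2 + 2*y + 2.
Note: deg(f) ≤ deg(F) = 3; strict inequality happens when F is divisible by Z (lost terms).


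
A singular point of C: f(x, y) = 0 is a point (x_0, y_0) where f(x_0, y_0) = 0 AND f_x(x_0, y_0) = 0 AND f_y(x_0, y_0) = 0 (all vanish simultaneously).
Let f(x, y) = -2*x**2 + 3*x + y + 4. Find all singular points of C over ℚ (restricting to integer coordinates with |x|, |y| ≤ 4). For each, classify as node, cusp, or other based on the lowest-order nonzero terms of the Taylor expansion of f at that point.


No singular points in the scanned grid; C is smooth there.

Compute partial derivatives:
  f_x = 3 - 4*x.
  f_y = 1.
f_y = 1 is a nonzero constant, so f_y never vanishes: no point (x, y) can satisfy f = f_x = f_y = 0. In particular no (x, y) ∈ {−4, ..., 4}² is singular; the curve is smooth.


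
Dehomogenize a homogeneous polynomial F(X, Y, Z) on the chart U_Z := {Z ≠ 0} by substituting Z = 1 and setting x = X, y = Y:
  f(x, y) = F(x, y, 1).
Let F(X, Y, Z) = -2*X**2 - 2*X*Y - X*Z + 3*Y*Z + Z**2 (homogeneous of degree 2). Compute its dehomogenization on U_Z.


f(x, y) = -2*x**2 - 2*x*y - x + 3*y + 1

On U_Z we set Z = 1. Each monomial c·X^i·Y^j·Z^k in F becomes c·x^i·y^j·1^k = c·x^i·y^j.
Substituting Z = 1: F(X, Y, 1) = -2*x**2 - 2*x*y - x + 3*y + 1.
Note: deg(f) ≤ deg(F) = 2; strict inequality happens when F is divisible by Z (lost terms).


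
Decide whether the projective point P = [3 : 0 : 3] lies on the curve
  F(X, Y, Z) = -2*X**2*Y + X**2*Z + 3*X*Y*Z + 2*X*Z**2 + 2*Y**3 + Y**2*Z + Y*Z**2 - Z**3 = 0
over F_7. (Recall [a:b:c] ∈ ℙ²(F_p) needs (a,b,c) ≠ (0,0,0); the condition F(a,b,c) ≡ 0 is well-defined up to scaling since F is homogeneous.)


F(3,0,3) ≡ 5 (mod 7); P is NOT on the curve.

Evaluate F(3, 0, 3) term-by-term (mod 7).
  -2*X**2*Y ↦ -2·9·0·1 = 0
  X**2*Z ↦ 1·9·1·3 = 27
  3*X*Y*Z ↦ 3·3·0·3 = 0
  2*X*Z**2 ↦ 2·3·1·9 = 54
  2*Y**3 ↦ 2·1·0·1 = 0
  Y**2*Z ↦ 1·1·0·3 = 0
  Y*Z**2 ↦ 1·1·0·9 = 0
  -Z**3 ↦ -1·1·1·27 = -27
Sum: F(3, 0, 3) = (0) + (27) + (0) + (54) + (0) + (0) + (0) + (-27) = 54.
Reducing mod 7: 54 ≡ 5 (mod 7).
Since F(a, b, c) ≡ 5 ≠ 0 (mod 7), P does NOT lie on the curve.


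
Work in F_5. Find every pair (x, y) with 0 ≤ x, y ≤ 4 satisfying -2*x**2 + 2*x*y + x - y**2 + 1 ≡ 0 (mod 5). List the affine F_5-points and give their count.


Affine F_5-points: {(0, 1), (0, 4), (1, 0), (1, 2), (2, 0), (2, 4), (3, 3), (4, 1), (4, 2)}; count = 9.

For each of the 25 pairs (x, y) ∈ F_5², evaluate f(x, y) mod 5. Record the zeros.
  x = 0: [0↦1, 1↦0, 2↦2, 3↦2, 4↦0]  zeros at y ∈ {1, 4}
  x = 1: [0↦0, 1↦1, 2↦0, 3↦2, 4↦2]  zeros at y ∈ {0, 2}
  x = 2: [0↦0, 1↦3, 2↦4, 3↦3, 4↦0]  zeros at y ∈ {0, 4}
  x = 3: [0↦1, 1↦1, 2↦4, 3↦0, 4↦4]  zeros at y ∈ {3}
  x = 4: [0↦3, 1↦0, 2↦0, 3↦3, 4↦4]  zeros at y ∈ {1, 2}
Collecting zeros: affine points = {(0, 1), (0, 4), (1, 0), (1, 2), (2, 0), (2, 4), (3, 3), (4, 1), (4, 2)}.
Total count |C(F_5)_aff| = 9.


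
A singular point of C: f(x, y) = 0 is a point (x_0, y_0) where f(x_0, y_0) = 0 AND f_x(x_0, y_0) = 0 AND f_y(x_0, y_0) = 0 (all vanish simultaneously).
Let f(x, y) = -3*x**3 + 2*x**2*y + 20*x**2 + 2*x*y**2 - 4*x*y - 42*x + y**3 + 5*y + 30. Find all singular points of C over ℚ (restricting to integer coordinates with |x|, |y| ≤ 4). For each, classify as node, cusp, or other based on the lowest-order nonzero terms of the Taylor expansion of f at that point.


Singular points: {(2, -1)}; classification: cusp.

Compute partial derivatives:
  f_x = -9*x**2 + 4*x*y + 40*x + 2*y**2 - 4*y - 42.
  f_y = 2*x**2 + 4*x*y - 4*x + 3*y**2 + 5.
Scan x_0 ∈ {−4, ..., 4}. For each x_0, f_y(x_0, y) is a polynomial in y; find its integer roots y ∈ {−4, ..., 4}, then test f_x and f at those candidates.
  x = -4: f_y(-4, y) = 3*y**2 - 16*y + 53; no integer root y with |y| ≤ 4.
  x = -3: f_y(-3, y) = 3*y**2 - 12*y + 35; no integer root y with |y| ≤ 4.
  x = -2: f_y(-2, y) = 3*y**2 - 8*y + 21; no integer root y with |y| ≤ 4.
  x = -1: f_y(-1, y) = 3*y**2 - 4*y + 11; no integer root y with |y| ≤ 4.
  x = 0: f_y(0, y) = 3*y**2 + 5; no integer root y with |y| ≤ 4.
  x = 1: f_y(1, y) = 3*y**2 + 4*y + 3; no integer root y with |y| ≤ 4.
  x = 2: f_y(2, y) = 3*y**2 + 8*y + 5; vanishes at y ∈ {-1}. (2, -1): f_x = 0, f = 0 — SINGULAR.
  x = 3: f_y(3, y) = 3*y**2 + 12*y + 11; no integer root y with |y| ≤ 4.
  x = 4: f_y(4, y) = 3*y**2 + 16*y + 21; vanishes at y ∈ {-3}. (4, -3): f_x = -44 ≠ 0.
Only singular point on the grid: (2, -1).
Classify: substitute x = 2 + u, y = -1 + v and expand: f = -3*u**3 + 2*u**2*v + 2*u*v**2 + v**3 + v**2.
No constant or linear terms (consistent with a singular point). Quadratic part: v**2. Cubic part: -3*u**3 + 2*u**2*v + 2*u*v**2 + v**3.
The quadratic part v**2 is a perfect square, so there is a single (double) tangent line v = 0, i.e. y = -1. Restricting the cubic part to that line (v = 0) leaves -3*u**3 ≠ 0, so f is not divisible by v and the branch is v² ≈ 3*u**3 to lowest order — this is a cusp.
Classification: cusp.


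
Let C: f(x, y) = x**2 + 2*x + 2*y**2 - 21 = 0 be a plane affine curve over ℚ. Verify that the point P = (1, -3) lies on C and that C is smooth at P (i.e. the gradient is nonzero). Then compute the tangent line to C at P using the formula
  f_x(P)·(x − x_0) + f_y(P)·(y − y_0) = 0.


Tangent line at P: 4*x - 12*y - 40 = 0.

Step 1: f(1, -3) = 0, so P lies on C.
Step 2: partial derivatives
  f_x(x, y) = 2*x + 2, f_y(x, y) = 4*y.
  f_x(P) = 4, f_y(P) = -12 (gradient nonzero, so P is smooth).
Step 3: tangent line at P: 4·(x − 1) + -12·(y − -3) = 0.
Expanding: 4*x - 12*y - 40 = 0.


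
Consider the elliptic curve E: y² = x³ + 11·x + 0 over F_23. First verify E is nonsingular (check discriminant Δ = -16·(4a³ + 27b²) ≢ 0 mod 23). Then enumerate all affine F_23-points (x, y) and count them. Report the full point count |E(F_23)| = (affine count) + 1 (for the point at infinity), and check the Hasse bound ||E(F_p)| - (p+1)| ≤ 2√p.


Affine points = {(0, 0), (1, 9), (1, 14), (4, 4), (4, 19), (6, 11), (6, 12), (7, 11), (7, 12), (8, 5), (8, 18), (9, 0), (10, 11), (10, 12), (11, 7), (11, 16), (14, 0), (18, 2), (18, 21), (20, 3), (20, 20), (21, 4), (21, 19)}; affine count = 23; |E(F_23)| = 24.

Discriminant check: Δ ∝ 4a³ + 27b² = 4·11³ + 27·0² = 4·1331 + 27·0 ≡ 11 (mod 23). Nonzero ⇒ E is nonsingular.
For each x ∈ F_23, compute rhs = x³ + 11·x + 0 mod 23, then count y ∈ F_23 with y² ≡ rhs.
  x = 0: rhs = 0, matching y values: 0 (1 points).
  x = 1: rhs = 12, matching y values: 9, 14 (2 points).
  x = 2: rhs = 7, matching y values: none (0 points).
  x = 3: rhs = 14, matching y values: none (0 points).
  x = 4: rhs = 16, matching y values: 4, 19 (2 points).
  x = 5: rhs = 19, matching y values: none (0 points).
  x = 6: rhs = 6, matching y values: 11, 12 (2 points).
  x = 7: rhs = 6, matching y values: 11, 12 (2 points).
  x = 8: rhs = 2, matching y values: 5, 18 (2 points).
  x = 9: rhs = 0, matching y values: 0 (1 points).
  x = 10: rhs = 6, matching y values: 11, 12 (2 points).
  x = 11: rhs = 3, matching y values: 7, 16 (2 points).
  x = 12: rhs = 20, matching y values: none (0 points).
  x = 13: rhs = 17, matching y values: none (0 points).
  x = 14: rhs = 0, matching y values: 0 (1 points).
  x = 15: rhs = 21, matching y values: none (0 points).
  x = 16: rhs = 17, matching y values: none (0 points).
  x = 17: rhs = 17, matching y values: none (0 points).
  x = 18: rhs = 4, matching y values: 2, 21 (2 points).
  x = 19: rhs = 7, matching y values: none (0 points).
  x = 20: rhs = 9, matching y values: 3, 20 (2 points).
  x = 21: rhs = 16, matching y values: 4, 19 (2 points).
  x = 22: rhs = 11, matching y values: none (0 points).
Total affine count: 23.
Full point count |E(F_23)| = 23 + 1 = 24.
Hasse bound: |24 − (23+1)| = |0| = 0 ≤ 2√23 ≈ 9.5917 ✓.


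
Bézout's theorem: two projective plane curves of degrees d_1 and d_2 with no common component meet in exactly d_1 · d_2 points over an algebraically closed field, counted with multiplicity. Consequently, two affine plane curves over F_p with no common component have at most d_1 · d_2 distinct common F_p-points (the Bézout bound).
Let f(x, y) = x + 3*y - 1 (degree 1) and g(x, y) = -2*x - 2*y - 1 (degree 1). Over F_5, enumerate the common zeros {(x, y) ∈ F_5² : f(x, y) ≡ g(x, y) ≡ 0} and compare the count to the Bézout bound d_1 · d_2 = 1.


Common zeros: {(0, 2)}; count = 1; Bézout bound = 1.

deg(f) = 1, deg(g) = 1, so Bézout bound = 1.
Scan x ∈ F_5. For each x, list the y ∈ F_5 with f(x, y) ≡ 0 and those with g(x, y) ≡ 0 (mod 5); the common zeros in that column are the intersection.
  x = 0: f ≡ 0 at y ∈ {2}; g ≡ 0 at y ∈ {2}; common: {2}.
  x = 1: f ≡ 0 at y ∈ {0}; g ≡ 0 at y ∈ {1}; common: ∅.
  x = 2: f ≡ 0 at y ∈ {3}; g ≡ 0 at y ∈ {0}; common: ∅.
  x = 3: f ≡ 0 at y ∈ {1}; g ≡ 0 at y ∈ {4}; common: ∅.
  x = 4: f ≡ 0 at y ∈ {4}; g ≡ 0 at y ∈ {3}; common: ∅.
Collecting: common zeros = {(0, 2)}, so the count is 1.
Comparison with the Bézout bound: 1 ≤ 1 = deg(f)·deg(g), as expected for curves with no common component (the bound is attained).


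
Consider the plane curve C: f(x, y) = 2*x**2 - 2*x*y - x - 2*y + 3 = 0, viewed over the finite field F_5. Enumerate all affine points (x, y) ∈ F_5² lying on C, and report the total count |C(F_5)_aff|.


Affine F_5-points: {(0, 4), (1, 1), (2, 4), (3, 1)}; count = 4.

For each of the 25 pairs (x, y) ∈ F_5², evaluate f(x, y) mod 5. Record the zeros.
  x = 0: [0↦3, 1↦1, 2↦4, 3↦2, 4↦0]  zeros at y ∈ {4}
  x = 1: [0↦4, 1↦0, 2↦1, 3↦2, 4↦3]  zeros at y ∈ {1}
  x = 2: [0↦4, 1↦3, 2↦2, 3↦1, 4↦0]  zeros at y ∈ {4}
  x = 3: [0↦3, 1↦0, 2↦2, 3↦4, 4↦1]  zeros at y ∈ {1}
  x = 4: [0↦1, 1↦1, 2↦1, 3↦1, 4↦1]  zeros at y ∈ ∅
Collecting zeros: affine points = {(0, 4), (1, 1), (2, 4), (3, 1)}.
Total count |C(F_5)_aff| = 4.


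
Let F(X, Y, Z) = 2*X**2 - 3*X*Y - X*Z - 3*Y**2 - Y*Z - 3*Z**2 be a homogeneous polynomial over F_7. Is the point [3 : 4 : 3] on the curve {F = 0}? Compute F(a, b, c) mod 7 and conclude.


F(3,4,3) ≡ 5 (mod 7); P is NOT on the curve.

Evaluate F(3, 4, 3) term-by-term (mod 7).
  2*X**2 ↦ 2·9·1·1 = 18
  -3*X*Y ↦ -3·3·4·1 = -36
  -X*Z ↦ -1·3·1·3 = -9
  -3*Y**2 ↦ -3·1·16·1 = -48
  -Y*Z ↦ -1·1·4·3 = -12
  -3*Z**2 ↦ -3·1·1·9 = -27
Sum: F(3, 4, 3) = (18) + (-36) + (-9) + (-48) + (-12) + (-27) = -114.
Reducing mod 7: -114 ≡ 5 (mod 7).
Since F(a, b, c) ≡ 5 ≠ 0 (mod 7), P does NOT lie on the curve.


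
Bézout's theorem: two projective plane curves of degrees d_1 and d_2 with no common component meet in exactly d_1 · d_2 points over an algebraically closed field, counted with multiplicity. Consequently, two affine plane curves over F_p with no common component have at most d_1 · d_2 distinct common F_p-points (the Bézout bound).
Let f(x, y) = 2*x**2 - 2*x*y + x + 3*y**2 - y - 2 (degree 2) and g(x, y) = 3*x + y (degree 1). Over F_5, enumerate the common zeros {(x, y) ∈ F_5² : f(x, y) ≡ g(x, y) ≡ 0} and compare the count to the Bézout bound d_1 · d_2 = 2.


Common zeros: {(3, 1)}; count = 1; Bézout bound = 2.

deg(f) = 2, deg(g) = 1, so Bézout bound = 2.
Scan x ∈ F_5. For each x, list the y ∈ F_5 with f(x, y) ≡ 0 and those with g(x, y) ≡ 0 (mod 5); the common zeros in that column are the intersection.
  x = 0: f ≡ 0 at y ∈ {1}; g ≡ 0 at y ∈ {0}; common: ∅.
  x = 1: f ≡ 0 at y ∈ ∅; g ≡ 0 at y ∈ {2}; common: ∅.
  x = 2: f ≡ 0 at y ∈ {2, 3}; g ≡ 0 at y ∈ {4}; common: ∅.
  x = 3: f ≡ 0 at y ∈ {1, 3}; g ≡ 0 at y ∈ {1}; common: {1}.
  x = 4: f ≡ 0 at y ∈ ∅; g ≡ 0 at y ∈ {3}; common: ∅.
Collecting: common zeros = {(3, 1)}, so the count is 1.
Comparison with the Bézout bound: 1 ≤ 2 = deg(f)·deg(g), as expected for curves with no common component (the affine F_5-count falls short of the bound because intersections may lie at infinity, over extension fields, or carry multiplicity).


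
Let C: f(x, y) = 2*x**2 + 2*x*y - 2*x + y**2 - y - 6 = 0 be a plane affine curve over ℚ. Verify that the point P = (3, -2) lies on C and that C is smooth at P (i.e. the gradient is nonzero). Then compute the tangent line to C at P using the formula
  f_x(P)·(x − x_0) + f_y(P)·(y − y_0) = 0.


Tangent line at P: 6*x + y - 16 = 0.

Step 1: f(3, -2) = 0, so P lies on C.
Step 2: partial derivatives
  f_x(x, y) = 4*x + 2*y - 2, f_y(x, y) = 2*x + 2*y - 1.
  f_x(P) = 6, f_y(P) = 1 (gradient nonzero, so P is smooth).
Step 3: tangent line at P: 6·(x − 3) + 1·(y − -2) = 0.
Expanding: 6*x + y - 16 = 0.


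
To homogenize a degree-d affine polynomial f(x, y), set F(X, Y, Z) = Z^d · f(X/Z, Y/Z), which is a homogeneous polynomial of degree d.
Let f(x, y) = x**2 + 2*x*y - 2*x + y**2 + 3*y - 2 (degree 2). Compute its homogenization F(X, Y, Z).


F(X, Y, Z) = X**2 + 2*X*Y - 2*X*Z + Y**2 + 3*Y*Z - 2*Z**2

deg(f) = 2.
Substitute x = X/Z, y = Y/Z into f, then multiply by Z^2.
  monomial 1·x^2·y^0 ↦ 1·X^2·Y^0·Z^0.
  monomial 2·x^1·y^1 ↦ 2·X^1·Y^1·Z^0.
  monomial -2·x^1·y^0 ↦ -2·X^1·Y^0·Z^1.
  monomial 1·x^0·y^2 ↦ 1·X^0·Y^2·Z^0.
  monomial 3·x^0·y^1 ↦ 3·X^0·Y^1·Z^1.
  monomial -2·x^0·y^0 ↦ -2·X^0·Y^0·Z^2.
Collecting: F(X, Y, Z) = X**2 + 2*X*Y - 2*X*Z + Y**2 + 3*Y*Z - 2*Z**2.


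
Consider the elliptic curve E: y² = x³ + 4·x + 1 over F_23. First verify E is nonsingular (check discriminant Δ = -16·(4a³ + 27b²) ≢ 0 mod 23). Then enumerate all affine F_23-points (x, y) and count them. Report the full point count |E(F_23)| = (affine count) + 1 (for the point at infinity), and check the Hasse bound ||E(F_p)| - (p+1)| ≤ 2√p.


Affine points = {(0, 1), (0, 22), (1, 11), (1, 12), (4, 9), (4, 14), (5, 10), (5, 13), (7, 2), (7, 21), (8, 4), (8, 19), (10, 11), (10, 12), (12, 11), (12, 12), (14, 8), (14, 15), (15, 3), (15, 20), (19, 6), (19, 17), (20, 10), (20, 13), (21, 10), (21, 13)}; affine count = 26; |E(F_23)| = 27.

Discriminant check: Δ ∝ 4a³ + 27b² = 4·4³ + 27·1² = 4·64 + 27·1 ≡ 7 (mod 23). Nonzero ⇒ E is nonsingular.
For each x ∈ F_23, compute rhs = x³ + 4·x + 1 mod 23, then count y ∈ F_23 with y² ≡ rhs.
  x = 0: rhs = 1, matching y values: 1, 22 (2 points).
  x = 1: rhs = 6, matching y values: 11, 12 (2 points).
  x = 2: rhs = 17, matching y values: none (0 points).
  x = 3: rhs = 17, matching y values: none (0 points).
  x = 4: rhs = 12, matching y values: 9, 14 (2 points).
  x = 5: rhs = 8, matching y values: 10, 13 (2 points).
  x = 6: rhs = 11, matching y values: none (0 points).
  x = 7: rhs = 4, matching y values: 2, 21 (2 points).
  x = 8: rhs = 16, matching y values: 4, 19 (2 points).
  x = 9: rhs = 7, matching y values: none (0 points).
  x = 10: rhs = 6, matching y values: 11, 12 (2 points).
  x = 11: rhs = 19, matching y values: none (0 points).
  x = 12: rhs = 6, matching y values: 11, 12 (2 points).
  x = 13: rhs = 19, matching y values: none (0 points).
  x = 14: rhs = 18, matching y values: 8, 15 (2 points).
  x = 15: rhs = 9, matching y values: 3, 20 (2 points).
  x = 16: rhs = 21, matching y values: none (0 points).
  x = 17: rhs = 14, matching y values: none (0 points).
  x = 18: rhs = 17, matching y values: none (0 points).
  x = 19: rhs = 13, matching y values: 6, 17 (2 points).
  x = 20: rhs = 8, matching y values: 10, 13 (2 points).
  x = 21: rhs = 8, matching y values: 10, 13 (2 points).
  x = 22: rhs = 19, matching y values: none (0 points).
Total affine count: 26.
Full point count |E(F_23)| = 26 + 1 = 27.
Hasse bound: |27 − (23+1)| = |3| = 3 ≤ 2√23 ≈ 9.5917 ✓.


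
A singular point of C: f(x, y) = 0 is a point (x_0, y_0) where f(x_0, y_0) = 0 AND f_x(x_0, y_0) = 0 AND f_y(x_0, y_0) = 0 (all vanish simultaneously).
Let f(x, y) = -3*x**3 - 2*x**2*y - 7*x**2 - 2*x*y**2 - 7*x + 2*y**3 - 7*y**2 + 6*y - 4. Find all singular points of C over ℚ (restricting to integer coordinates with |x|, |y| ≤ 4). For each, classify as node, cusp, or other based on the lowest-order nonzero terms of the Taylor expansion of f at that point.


Singular points: {(-1, 1)}; classification: cusp.

Compute partial derivatives:
  f_x = -9*x**2 - 4*x*y - 14*x - 2*y**2 - 7.
  f_y = -2*x**2 - 4*x*y + 6*y**2 - 14*y + 6.
Scan x_0 ∈ {−4, ..., 4}. For each x_0, f_y(x_0, y) is a polynomial in y; find its integer roots y ∈ {−4, ..., 4}, then test f_x and f at those candidates.
  x = -4: f_y(-4, y) = 6*y**2 + 2*y - 26; no integer root y with |y| ≤ 4.
  x = -3: f_y(-3, y) = 6*y**2 - 2*y - 12; no integer root y with |y| ≤ 4.
  x = -2: f_y(-2, y) = 6*y**2 - 6*y - 2; no integer root y with |y| ≤ 4.
  x = -1: f_y(-1, y) = 6*y**2 - 10*y + 4; vanishes at y ∈ {1}. (-1, 1): f_x = 0, f = 0 — SINGULAR.
  x = 0: f_y(0, y) = 6*y**2 - 14*y + 6; no integer root y with |y| ≤ 4.
  x = 1: f_y(1, y) = 6*y**2 - 18*y + 4; no integer root y with |y| ≤ 4.
  x = 2: f_y(2, y) = 6*y**2 - 22*y - 2; no integer root y with |y| ≤ 4.
  x = 3: f_y(3, y) = 6*y**2 - 26*y - 12; no integer root y with |y| ≤ 4.
  x = 4: f_y(4, y) = 6*y**2 - 30*y - 26; no integer root y with |y| ≤ 4.
Only singular point on the grid: (-1, 1).
Classify: substitute x = -1 + u, y = 1 + v and expand: f = -3*u**3 - 2*u**2*v - 2*u*v**2 + 2*v**3 + v**2.
No constant or linear terms (consistent with a singular point). Quadratic part: v**2. Cubic part: -3*u**3 - 2*u**2*v - 2*u*v**2 + 2*v**3.
The quadratic part v**2 is a perfect square, so there is a single (double) tangent line v = 0, i.e. y = 1. Restricting the cubic part to that line (v = 0) leaves -3*u**3 ≠ 0, so f is not divisible by v and the branch is v² ≈ 3*u**3 to lowest order — this is a cusp.
Classification: cusp.


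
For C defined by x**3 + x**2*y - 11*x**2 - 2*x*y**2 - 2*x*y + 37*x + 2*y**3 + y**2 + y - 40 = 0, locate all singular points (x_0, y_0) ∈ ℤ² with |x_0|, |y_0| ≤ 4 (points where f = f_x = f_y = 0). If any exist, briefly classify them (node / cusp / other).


Singular points: {(3, 1)}; classification: node.

Compute partial derivatives:
  f_x = 3*x**2 + 2*x*y - 22*x - 2*y**2 - 2*y + 37.
  f_y = x**2 - 4*x*y - 2*x + 6*y**2 + 2*y + 1.
Scan x_0 ∈ {−4, ..., 4}. For each x_0, f_y(x_0, y) is a polynomial in y; find its integer roots y ∈ {−4, ..., 4}, then test f_x and f at those candidates.
  x = -4: f_y(-4, y) = 6*y**2 + 18*y + 25; no integer root y with |y| ≤ 4.
  x = -3: f_y(-3, y) = 6*y**2 + 14*y + 16; no integer root y with |y| ≤ 4.
  x = -2: f_y(-2, y) = 6*y**2 + 10*y + 9; no integer root y with |y| ≤ 4.
  x = -1: f_y(-1, y) = 6*y**2 + 6*y + 4; no integer root y with |y| ≤ 4.
  x = 0: f_y(0, y) = 6*y**2 + 2*y + 1; no integer root y with |y| ≤ 4.
  x = 1: f_y(1, y) = 6*y**2 - 2*y; vanishes at y ∈ {0}. (1, 0): f_x = 18 ≠ 0.
  x = 2: f_y(2, y) = 6*y**2 - 6*y + 1; no integer root y with |y| ≤ 4.
  x = 3: f_y(3, y) = 6*y**2 - 10*y + 4; vanishes at y ∈ {1}. (3, 1): f_x = 0, f = 0 — SINGULAR.
  x = 4: f_y(4, y) = 6*y**2 - 14*y + 9; no integer root y with |y| ≤ 4.
Only singular point on the grid: (3, 1).
Classify: substitute x = 3 + u, y = 1 + v and expand: f = u**3 + u**2*v - u**2 - 2*u*v**2 + 2*v**3 + v**2.
No constant or linear terms (consistent with a singular point). Quadratic part: -u**2 + v**2. Cubic part: u**3 + u**2*v - 2*u*v**2 + 2*v**3.
The quadratic part v**2 - u**2 = (v − u)(v + u) splits into two distinct linear factors, so there are two distinct tangent lines y − 1 = ±(x − 3) — this is a node (ordinary double point).
Classification: node.
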